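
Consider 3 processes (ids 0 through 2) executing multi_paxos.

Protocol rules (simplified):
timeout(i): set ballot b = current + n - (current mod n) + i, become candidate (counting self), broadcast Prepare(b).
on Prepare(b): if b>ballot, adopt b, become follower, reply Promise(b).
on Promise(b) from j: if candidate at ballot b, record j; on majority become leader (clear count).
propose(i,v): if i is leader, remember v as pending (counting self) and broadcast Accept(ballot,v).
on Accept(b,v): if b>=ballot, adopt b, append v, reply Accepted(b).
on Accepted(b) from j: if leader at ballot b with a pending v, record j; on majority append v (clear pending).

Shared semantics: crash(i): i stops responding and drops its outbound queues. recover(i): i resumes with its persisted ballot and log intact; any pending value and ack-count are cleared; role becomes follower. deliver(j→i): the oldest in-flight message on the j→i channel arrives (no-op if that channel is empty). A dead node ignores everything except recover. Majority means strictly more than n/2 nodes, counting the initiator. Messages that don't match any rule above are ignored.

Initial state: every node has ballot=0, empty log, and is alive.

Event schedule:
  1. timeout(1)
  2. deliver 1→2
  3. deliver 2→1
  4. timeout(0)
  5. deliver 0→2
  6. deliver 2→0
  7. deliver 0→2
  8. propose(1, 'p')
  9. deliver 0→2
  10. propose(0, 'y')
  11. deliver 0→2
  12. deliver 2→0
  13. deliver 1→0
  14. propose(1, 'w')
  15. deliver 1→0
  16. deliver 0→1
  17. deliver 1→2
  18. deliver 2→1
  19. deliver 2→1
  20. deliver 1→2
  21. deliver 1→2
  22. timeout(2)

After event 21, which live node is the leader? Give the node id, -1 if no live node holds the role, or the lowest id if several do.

[1] timeout(1) → N1(cand b4 [-])
[2] deliver 1→2 → N2(foll b4 [-])
[3] deliver 2→1 → N1(lead b4 [-])
[4] timeout(0) → N0(cand b3 [-])
[5] deliver 0→2 → ∅
[6] deliver 2→0 → ∅
[7] deliver 0→2 → ∅
[8] propose(1,'p') → ∅
[9] deliver 0→2 → ∅
[10] propose(0,'y') → ∅
[11] deliver 0→2 → ∅
[12] deliver 2→0 → ∅
[13] deliver 1→0 → N0(foll b4 [-])
[14] propose(1,'w') → ∅
[15] deliver 1→0 → N0(foll b4 [p])
[16] deliver 0→1 → ∅
[17] deliver 1→2 → N2(foll b4 [p])
[18] deliver 2→1 → N1(lead b4 [w])
[19] deliver 2→1 → ∅
[20] deliver 1→2 → N2(foll b4 [p,w])
[21] deliver 1→2 → ∅

1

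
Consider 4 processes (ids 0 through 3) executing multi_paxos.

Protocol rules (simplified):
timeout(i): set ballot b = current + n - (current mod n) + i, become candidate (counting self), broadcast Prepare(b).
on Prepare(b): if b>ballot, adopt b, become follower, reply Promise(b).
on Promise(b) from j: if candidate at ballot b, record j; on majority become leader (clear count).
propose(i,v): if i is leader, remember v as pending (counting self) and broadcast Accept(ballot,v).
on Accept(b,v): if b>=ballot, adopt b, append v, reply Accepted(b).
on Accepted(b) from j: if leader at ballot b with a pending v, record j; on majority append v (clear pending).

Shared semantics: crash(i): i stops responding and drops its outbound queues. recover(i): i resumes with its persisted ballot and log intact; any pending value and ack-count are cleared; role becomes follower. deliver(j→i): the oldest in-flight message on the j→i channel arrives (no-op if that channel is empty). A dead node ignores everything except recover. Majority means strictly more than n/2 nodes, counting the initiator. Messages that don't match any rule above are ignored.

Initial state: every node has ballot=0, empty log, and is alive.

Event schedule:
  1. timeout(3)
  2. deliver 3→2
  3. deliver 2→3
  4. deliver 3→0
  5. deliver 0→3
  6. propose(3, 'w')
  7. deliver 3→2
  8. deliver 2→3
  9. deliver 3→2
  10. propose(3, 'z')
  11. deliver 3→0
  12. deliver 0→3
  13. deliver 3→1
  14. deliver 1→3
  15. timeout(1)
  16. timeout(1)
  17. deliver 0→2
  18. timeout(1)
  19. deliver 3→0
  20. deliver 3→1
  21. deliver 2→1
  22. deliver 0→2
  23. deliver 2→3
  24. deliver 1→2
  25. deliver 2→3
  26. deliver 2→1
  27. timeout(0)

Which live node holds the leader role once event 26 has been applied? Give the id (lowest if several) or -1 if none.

after 1 — timeout(3): n3:cand/b7/[-]
after 2 — deliver 3→2: n2:foll/b7/[-]
after 3 — deliver 2→3: ·
after 4 — deliver 3→0: n0:foll/b7/[-]
after 5 — deliver 0→3: n3:lead/b7/[-]
after 6 — propose(3,'w'): ·
after 7 — deliver 3→2: n2:foll/b7/[w]
after 8 — deliver 2→3: ·
after 9 — deliver 3→2: ·
after 10 — propose(3,'z'): ·
after 11 — deliver 3→0: n0:foll/b7/[w]
after 12 — deliver 0→3: ·
after 13 — deliver 3→1: n1:foll/b7/[-]
after 14 — deliver 1→3: ·
after 15 — timeout(1): n1:cand/b9/[-]
after 16 — timeout(1): n1:cand/b13/[-]
after 17 — deliver 0→2: ·
after 18 — timeout(1): n1:cand/b17/[-]
after 19 — deliver 3→0: n0:foll/b7/[w,z]
after 20 — deliver 3→1: ·
after 21 — deliver 2→1: ·
after 22 — deliver 0→2: ·
after 23 — deliver 2→3: ·
after 24 — deliver 1→2: n2:foll/b9/[w]
after 25 — deliver 2→3: ·
after 26 — deliver 2→1: ·

3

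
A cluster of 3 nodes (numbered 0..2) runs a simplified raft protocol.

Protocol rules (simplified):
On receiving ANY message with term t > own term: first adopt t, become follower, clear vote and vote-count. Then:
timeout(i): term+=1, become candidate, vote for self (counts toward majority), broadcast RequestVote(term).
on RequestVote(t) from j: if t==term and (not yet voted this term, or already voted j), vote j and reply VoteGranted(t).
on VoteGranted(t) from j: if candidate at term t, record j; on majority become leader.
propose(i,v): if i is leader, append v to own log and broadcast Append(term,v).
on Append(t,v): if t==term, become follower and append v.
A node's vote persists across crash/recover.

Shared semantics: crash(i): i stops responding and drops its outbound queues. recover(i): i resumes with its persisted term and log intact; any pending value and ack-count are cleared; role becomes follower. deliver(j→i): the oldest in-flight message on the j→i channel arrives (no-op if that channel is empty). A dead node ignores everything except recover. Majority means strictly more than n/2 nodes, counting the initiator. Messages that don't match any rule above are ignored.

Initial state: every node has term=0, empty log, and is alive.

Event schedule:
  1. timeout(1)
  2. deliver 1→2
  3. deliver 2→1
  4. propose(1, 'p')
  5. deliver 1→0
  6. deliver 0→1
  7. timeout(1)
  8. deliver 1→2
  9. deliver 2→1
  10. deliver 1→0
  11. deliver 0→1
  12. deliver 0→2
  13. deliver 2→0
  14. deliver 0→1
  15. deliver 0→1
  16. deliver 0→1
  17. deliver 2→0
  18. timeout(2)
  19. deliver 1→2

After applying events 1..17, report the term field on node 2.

1. timeout(1):  <1:cand t1 ->
2. deliver 1→2:  <2:foll t1 ->
3. deliver 2→1:  <1:lead t1 ->
4. propose(1,'p'):  <1:lead t1 p>
5. deliver 1→0:  <0:foll t1 ->
6. deliver 0→1:  nop
7. timeout(1):  <1:cand t2 p>
8. deliver 1→2:  <2:foll t1 p>
9. deliver 2→1:  nop
10. deliver 1→0:  <0:foll t1 p>
11. deliver 0→1:  nop
12. deliver 0→2:  nop
13. deliver 2→0:  nop
14. deliver 0→1:  nop
15. deliver 0→1:  nop
16. deliver 0→1:  nop
17. deliver 2→0:  nop

1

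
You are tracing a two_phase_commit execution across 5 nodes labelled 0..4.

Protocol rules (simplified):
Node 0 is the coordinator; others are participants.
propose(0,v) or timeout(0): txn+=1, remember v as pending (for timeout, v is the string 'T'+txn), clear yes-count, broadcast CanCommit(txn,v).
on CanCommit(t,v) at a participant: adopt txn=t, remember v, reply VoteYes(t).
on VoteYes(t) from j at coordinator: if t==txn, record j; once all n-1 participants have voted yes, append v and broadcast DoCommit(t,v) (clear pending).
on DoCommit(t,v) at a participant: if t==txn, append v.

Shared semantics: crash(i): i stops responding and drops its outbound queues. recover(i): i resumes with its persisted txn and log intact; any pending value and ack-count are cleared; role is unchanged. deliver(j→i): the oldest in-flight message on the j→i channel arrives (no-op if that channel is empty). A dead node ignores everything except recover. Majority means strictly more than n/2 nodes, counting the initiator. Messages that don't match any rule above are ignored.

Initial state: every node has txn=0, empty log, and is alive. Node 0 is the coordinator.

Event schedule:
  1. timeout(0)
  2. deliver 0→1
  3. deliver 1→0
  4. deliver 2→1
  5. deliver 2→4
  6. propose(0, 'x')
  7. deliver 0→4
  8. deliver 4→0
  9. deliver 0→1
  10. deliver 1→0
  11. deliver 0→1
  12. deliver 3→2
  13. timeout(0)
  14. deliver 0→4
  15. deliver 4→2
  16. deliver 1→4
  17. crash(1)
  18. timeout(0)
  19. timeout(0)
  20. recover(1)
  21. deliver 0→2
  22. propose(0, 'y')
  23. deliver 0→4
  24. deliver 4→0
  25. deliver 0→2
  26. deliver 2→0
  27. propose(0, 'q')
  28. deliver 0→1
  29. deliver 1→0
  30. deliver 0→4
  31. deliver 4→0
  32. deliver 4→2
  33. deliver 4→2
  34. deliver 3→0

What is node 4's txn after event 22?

1. timeout(0):  <0:coor t1 ->
2. deliver 0→1:  <1:part t1 ->
3. deliver 1→0:  nop
4. deliver 2→1:  nop
5. deliver 2→4:  nop
6. propose(0,'x'):  <0:coor t2 ->
7. deliver 0→4:  <4:part t1 ->
8. deliver 4→0:  nop
9. deliver 0→1:  <1:part t2 ->
10. deliver 1→0:  nop
11. deliver 0→1:  nop
12. deliver 3→2:  nop
13. timeout(0):  <0:coor t3 ->
14. deliver 0→4:  <4:part t2 ->
15. deliver 4→2:  nop
16. deliver 1→4:  nop
17. crash(1):  <1:✗part t2 ->
18. timeout(0):  <0:coor t4 ->
19. timeout(0):  <0:coor t5 ->
20. recover(1):  <1:part t2 ->
21. deliver 0→2:  <2:part t1 ->
22. propose(0,'y'):  <0:coor t6 ->

2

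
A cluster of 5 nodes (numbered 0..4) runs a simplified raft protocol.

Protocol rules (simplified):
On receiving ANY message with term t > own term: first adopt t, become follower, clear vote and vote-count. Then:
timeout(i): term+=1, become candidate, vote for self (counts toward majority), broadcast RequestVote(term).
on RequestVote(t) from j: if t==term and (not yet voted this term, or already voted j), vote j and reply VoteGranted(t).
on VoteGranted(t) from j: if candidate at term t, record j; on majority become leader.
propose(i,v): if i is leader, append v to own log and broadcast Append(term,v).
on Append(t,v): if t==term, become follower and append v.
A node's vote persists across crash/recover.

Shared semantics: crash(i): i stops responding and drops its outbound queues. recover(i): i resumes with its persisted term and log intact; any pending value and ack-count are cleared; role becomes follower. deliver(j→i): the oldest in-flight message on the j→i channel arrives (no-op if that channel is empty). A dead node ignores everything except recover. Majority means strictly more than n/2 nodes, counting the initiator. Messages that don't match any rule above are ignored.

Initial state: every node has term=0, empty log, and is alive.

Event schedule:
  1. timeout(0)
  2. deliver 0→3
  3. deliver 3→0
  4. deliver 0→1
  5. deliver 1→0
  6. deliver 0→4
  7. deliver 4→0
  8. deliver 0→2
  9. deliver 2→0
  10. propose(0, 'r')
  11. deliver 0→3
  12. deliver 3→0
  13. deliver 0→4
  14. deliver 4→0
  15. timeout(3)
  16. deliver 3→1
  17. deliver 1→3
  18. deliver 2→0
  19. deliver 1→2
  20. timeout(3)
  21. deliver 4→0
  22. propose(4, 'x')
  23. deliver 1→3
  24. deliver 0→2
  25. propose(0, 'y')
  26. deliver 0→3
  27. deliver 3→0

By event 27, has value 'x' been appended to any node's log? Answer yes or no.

after 1 — timeout(0): n0:cand/t1/[-]
after 2 — deliver 0→3: n3:foll/t1/[-]
after 3 — deliver 3→0: ·
after 4 — deliver 0→1: n1:foll/t1/[-]
after 5 — deliver 1→0: n0:lead/t1/[-]
after 6 — deliver 0→4: n4:foll/t1/[-]
after 7 — deliver 4→0: ·
after 8 — deliver 0→2: n2:foll/t1/[-]
after 9 — deliver 2→0: ·
after 10 — propose(0,'r'): n0:lead/t1/[r]
after 11 — deliver 0→3: n3:foll/t1/[r]
after 12 — deliver 3→0: ·
after 13 — deliver 0→4: n4:foll/t1/[r]
after 14 — deliver 4→0: ·
after 15 — timeout(3): n3:cand/t2/[r]
after 16 — deliver 3→1: n1:foll/t2/[-]
after 17 — deliver 1→3: ·
after 18 — deliver 2→0: ·
after 19 — deliver 1→2: ·
after 20 — timeout(3): n3:cand/t3/[r]
after 21 — deliver 4→0: ·
after 22 — propose(4,'x'): ·
after 23 — deliver 1→3: ·
after 24 — deliver 0→2: n2:foll/t1/[r]
after 25 — propose(0,'y'): n0:lead/t1/[r,y]
after 26 — deliver 0→3: ·
after 27 — deliver 3→0: n0:foll/t2/[r,y]

no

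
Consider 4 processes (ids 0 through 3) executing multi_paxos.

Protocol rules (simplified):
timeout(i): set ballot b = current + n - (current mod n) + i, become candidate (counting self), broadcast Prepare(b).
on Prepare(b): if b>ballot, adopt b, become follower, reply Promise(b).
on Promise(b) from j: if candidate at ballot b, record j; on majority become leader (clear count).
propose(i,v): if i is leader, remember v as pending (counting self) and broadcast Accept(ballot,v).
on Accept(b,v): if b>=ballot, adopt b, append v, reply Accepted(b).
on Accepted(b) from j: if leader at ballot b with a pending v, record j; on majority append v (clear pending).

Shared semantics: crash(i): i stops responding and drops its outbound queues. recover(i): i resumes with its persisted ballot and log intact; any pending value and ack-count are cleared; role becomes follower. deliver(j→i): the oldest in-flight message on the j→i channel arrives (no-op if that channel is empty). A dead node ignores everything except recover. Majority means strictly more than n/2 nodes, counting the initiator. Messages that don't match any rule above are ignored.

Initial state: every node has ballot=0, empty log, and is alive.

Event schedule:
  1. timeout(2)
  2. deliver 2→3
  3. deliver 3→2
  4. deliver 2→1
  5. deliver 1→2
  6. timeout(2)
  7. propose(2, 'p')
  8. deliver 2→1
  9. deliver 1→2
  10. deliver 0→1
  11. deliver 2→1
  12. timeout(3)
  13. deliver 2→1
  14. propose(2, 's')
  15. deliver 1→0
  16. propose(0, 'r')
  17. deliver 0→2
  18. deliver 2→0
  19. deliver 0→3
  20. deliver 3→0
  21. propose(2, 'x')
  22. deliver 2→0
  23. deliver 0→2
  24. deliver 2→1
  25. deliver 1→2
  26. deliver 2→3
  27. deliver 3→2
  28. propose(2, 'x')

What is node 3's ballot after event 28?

[1] timeout(2) → N2(cand b6 [-])
[2] deliver 2→3 → N3(foll b6 [-])
[3] deliver 3→2 → ∅
[4] deliver 2→1 → N1(foll b6 [-])
[5] deliver 1→2 → N2(lead b6 [-])
[6] timeout(2) → N2(cand b10 [-])
[7] propose(2,'p') → ∅
[8] deliver 2→1 → N1(foll b10 [-])
[9] deliver 1→2 → ∅
[10] deliver 0→1 → ∅
[11] deliver 2→1 → ∅
[12] timeout(3) → N3(cand b11 [-])
[13] deliver 2→1 → ∅
[14] propose(2,'s') → ∅
[15] deliver 1→0 → ∅
[16] propose(0,'r') → ∅
[17] deliver 0→2 → ∅
[18] deliver 2→0 → N0(foll b6 [-])
[19] deliver 0→3 → ∅
[20] deliver 3→0 → N0(foll b11 [-])
[21] propose(2,'x') → ∅
[22] deliver 2→0 → ∅
[23] deliver 0→2 → ∅
[24] deliver 2→1 → ∅
[25] deliver 1→2 → ∅
[26] deliver 2→3 → ∅
[27] deliver 3→2 → N2(foll b11 [-])
[28] propose(2,'x') → ∅

11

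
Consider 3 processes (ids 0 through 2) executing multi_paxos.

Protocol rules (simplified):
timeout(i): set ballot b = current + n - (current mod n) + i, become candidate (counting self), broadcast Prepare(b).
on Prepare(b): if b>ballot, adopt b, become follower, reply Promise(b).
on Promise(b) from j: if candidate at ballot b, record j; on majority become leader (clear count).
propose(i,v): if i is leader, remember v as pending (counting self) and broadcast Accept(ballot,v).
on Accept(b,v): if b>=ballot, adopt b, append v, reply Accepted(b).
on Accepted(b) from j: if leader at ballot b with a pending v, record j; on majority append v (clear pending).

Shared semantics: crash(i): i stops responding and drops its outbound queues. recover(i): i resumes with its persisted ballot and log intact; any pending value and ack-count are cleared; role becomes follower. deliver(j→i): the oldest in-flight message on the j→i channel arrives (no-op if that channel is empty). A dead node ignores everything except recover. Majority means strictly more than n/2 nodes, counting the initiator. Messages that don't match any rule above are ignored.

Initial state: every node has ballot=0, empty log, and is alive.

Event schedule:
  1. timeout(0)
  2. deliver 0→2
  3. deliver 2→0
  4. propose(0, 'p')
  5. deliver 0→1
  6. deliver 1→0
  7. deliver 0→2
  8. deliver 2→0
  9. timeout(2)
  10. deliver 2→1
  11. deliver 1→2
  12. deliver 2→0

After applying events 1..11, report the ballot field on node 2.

after 1 — timeout(0): n0:cand/b3/[-]
after 2 — deliver 0→2: n2:foll/b3/[-]
after 3 — deliver 2→0: n0:lead/b3/[-]
after 4 — propose(0,'p'): ·
after 5 — deliver 0→1: n1:foll/b3/[-]
after 6 — deliver 1→0: ·
after 7 — deliver 0→2: n2:foll/b3/[p]
after 8 — deliver 2→0: n0:lead/b3/[p]
after 9 — timeout(2): n2:cand/b8/[p]
after 10 — deliver 2→1: n1:foll/b8/[-]
after 11 — deliver 1→2: n2:lead/b8/[p]

8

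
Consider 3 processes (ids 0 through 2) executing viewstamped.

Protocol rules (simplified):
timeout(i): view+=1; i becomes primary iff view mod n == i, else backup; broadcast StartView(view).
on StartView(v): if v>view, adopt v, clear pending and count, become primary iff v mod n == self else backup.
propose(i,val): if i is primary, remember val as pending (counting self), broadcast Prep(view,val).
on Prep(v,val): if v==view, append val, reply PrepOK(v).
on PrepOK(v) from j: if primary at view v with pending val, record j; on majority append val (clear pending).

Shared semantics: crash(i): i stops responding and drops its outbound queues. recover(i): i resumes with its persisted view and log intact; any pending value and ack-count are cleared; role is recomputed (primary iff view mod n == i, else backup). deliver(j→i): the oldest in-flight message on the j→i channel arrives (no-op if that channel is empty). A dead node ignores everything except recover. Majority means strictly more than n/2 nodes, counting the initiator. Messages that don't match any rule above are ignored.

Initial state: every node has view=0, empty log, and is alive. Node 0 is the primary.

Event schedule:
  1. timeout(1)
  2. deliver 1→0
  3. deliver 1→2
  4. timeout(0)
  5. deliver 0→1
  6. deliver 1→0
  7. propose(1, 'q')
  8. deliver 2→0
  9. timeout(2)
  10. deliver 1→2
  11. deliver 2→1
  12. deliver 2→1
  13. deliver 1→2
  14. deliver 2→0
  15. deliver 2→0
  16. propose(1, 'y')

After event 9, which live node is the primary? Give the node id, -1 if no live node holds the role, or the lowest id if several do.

2

after 1 — timeout(1): n1:prim/v1/[-]
after 2 — deliver 1→0: n0:back/v1/[-]
after 3 — deliver 1→2: n2:back/v1/[-]
after 4 — timeout(0): n0:back/v2/[-]
after 5 — deliver 0→1: n1:back/v2/[-]
after 6 — deliver 1→0: ·
after 7 — propose(1,'q'): ·
after 8 — deliver 2→0: ·
after 9 — timeout(2): n2:prim/v2/[-]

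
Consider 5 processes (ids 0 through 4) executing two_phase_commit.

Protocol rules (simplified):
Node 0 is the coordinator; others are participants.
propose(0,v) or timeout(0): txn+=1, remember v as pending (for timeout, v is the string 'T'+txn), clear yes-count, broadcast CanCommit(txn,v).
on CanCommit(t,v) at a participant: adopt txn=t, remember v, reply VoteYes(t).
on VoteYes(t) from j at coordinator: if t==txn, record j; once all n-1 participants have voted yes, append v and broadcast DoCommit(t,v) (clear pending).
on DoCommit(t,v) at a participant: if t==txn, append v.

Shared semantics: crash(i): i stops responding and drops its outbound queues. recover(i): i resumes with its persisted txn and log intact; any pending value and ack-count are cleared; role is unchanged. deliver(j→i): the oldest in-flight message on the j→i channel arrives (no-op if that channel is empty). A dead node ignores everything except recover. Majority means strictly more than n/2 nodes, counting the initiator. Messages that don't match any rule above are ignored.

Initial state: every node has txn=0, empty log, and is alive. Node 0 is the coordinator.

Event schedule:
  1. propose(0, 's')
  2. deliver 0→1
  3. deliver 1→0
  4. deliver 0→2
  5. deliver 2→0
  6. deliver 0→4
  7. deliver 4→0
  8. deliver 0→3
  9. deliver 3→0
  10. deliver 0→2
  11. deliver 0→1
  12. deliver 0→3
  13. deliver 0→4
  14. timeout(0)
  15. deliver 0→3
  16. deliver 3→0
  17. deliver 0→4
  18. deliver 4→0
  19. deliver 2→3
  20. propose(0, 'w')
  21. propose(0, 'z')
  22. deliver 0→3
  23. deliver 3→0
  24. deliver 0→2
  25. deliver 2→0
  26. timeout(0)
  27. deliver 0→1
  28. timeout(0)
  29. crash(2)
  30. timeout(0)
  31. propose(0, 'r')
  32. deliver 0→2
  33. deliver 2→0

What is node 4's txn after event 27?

after 1 — propose(0,'s'): n0:coor/t1/[-]
after 2 — deliver 0→1: n1:part/t1/[-]
after 3 — deliver 1→0: ·
after 4 — deliver 0→2: n2:part/t1/[-]
after 5 — deliver 2→0: ·
after 6 — deliver 0→4: n4:part/t1/[-]
after 7 — deliver 4→0: ·
after 8 — deliver 0→3: n3:part/t1/[-]
after 9 — deliver 3→0: n0:coor/t1/[s]
after 10 — deliver 0→2: n2:part/t1/[s]
after 11 — deliver 0→1: n1:part/t1/[s]
after 12 — deliver 0→3: n3:part/t1/[s]
after 13 — deliver 0→4: n4:part/t1/[s]
after 14 — timeout(0): n0:coor/t2/[s]
after 15 — deliver 0→3: n3:part/t2/[s]
after 16 — deliver 3→0: ·
after 17 — deliver 0→4: n4:part/t2/[s]
after 18 — deliver 4→0: ·
after 19 — deliver 2→3: ·
after 20 — propose(0,'w'): n0:coor/t3/[s]
after 21 — propose(0,'z'): n0:coor/t4/[s]
after 22 — deliver 0→3: n3:part/t3/[s]
after 23 — deliver 3→0: ·
after 24 — deliver 0→2: n2:part/t2/[s]
after 25 — deliver 2→0: ·
after 26 — timeout(0): n0:coor/t5/[s]
after 27 — deliver 0→1: n1:part/t2/[s]

2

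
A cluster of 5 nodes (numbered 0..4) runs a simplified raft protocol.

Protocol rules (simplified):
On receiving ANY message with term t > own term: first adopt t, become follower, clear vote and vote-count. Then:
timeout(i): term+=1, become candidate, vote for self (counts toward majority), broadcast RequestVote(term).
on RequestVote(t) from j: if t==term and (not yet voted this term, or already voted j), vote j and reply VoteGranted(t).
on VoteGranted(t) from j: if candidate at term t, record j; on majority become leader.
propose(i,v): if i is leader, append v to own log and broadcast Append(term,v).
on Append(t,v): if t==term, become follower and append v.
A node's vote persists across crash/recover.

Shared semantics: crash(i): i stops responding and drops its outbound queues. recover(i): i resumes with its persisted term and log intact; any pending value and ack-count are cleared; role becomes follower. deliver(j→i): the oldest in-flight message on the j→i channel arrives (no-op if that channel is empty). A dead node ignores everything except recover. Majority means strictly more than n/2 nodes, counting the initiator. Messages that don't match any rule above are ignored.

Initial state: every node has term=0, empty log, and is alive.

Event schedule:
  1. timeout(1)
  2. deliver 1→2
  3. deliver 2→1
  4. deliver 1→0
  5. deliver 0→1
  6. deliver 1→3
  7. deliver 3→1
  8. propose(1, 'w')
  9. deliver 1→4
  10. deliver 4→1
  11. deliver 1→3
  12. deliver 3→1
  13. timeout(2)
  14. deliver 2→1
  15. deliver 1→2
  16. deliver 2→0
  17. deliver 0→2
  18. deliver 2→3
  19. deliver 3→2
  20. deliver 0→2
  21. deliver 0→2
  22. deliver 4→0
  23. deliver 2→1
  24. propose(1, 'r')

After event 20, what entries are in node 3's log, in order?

w

e1 timeout(1): 1[cand,t=1,-]
e2 deliver 1→2: 2[foll,t=1,-]
e3 deliver 2→1: ·
e4 deliver 1→0: 0[foll,t=1,-]
e5 deliver 0→1: 1[lead,t=1,-]
e6 deliver 1→3: 3[foll,t=1,-]
e7 deliver 3→1: ·
e8 propose(1,'w'): 1[lead,t=1,w]
e9 deliver 1→4: 4[foll,t=1,-]
e10 deliver 4→1: ·
e11 deliver 1→3: 3[foll,t=1,w]
e12 deliver 3→1: ·
e13 timeout(2): 2[cand,t=2,-]
e14 deliver 2→1: 1[foll,t=2,w]
e15 deliver 1→2: ·
e16 deliver 2→0: 0[foll,t=2,-]
e17 deliver 0→2: ·
e18 deliver 2→3: 3[foll,t=2,w]
e19 deliver 3→2: 2[lead,t=2,-]
e20 deliver 0→2: ·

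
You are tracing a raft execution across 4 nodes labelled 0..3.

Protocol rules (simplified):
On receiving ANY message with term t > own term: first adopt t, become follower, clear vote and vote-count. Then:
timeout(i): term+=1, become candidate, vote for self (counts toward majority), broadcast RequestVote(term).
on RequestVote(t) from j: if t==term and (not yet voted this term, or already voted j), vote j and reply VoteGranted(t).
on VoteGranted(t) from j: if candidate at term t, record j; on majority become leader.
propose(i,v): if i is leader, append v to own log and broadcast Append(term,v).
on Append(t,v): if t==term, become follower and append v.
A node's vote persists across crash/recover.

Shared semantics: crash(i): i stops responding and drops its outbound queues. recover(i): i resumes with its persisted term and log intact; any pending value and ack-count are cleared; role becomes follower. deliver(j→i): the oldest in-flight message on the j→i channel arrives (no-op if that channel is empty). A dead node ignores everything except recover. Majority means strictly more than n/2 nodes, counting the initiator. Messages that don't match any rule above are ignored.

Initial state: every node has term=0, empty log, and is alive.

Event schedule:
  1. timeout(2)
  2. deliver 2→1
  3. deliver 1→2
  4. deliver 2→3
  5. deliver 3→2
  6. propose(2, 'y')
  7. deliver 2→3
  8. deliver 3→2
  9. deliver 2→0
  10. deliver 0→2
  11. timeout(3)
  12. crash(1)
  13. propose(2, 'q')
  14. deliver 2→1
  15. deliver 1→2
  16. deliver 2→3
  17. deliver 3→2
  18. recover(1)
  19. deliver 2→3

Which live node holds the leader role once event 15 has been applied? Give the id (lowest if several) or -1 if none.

[1] timeout(2) → N2(cand t1 [-])
[2] deliver 2→1 → N1(foll t1 [-])
[3] deliver 1→2 → ∅
[4] deliver 2→3 → N3(foll t1 [-])
[5] deliver 3→2 → N2(lead t1 [-])
[6] propose(2,'y') → N2(lead t1 [y])
[7] deliver 2→3 → N3(foll t1 [y])
[8] deliver 3→2 → ∅
[9] deliver 2→0 → N0(foll t1 [-])
[10] deliver 0→2 → ∅
[11] timeout(3) → N3(cand t2 [y])
[12] crash(1) → N1(✗foll t1 [-])
[13] propose(2,'q') → N2(lead t1 [y,q])
[14] deliver 2→1 → ∅
[15] deliver 1→2 → ∅

2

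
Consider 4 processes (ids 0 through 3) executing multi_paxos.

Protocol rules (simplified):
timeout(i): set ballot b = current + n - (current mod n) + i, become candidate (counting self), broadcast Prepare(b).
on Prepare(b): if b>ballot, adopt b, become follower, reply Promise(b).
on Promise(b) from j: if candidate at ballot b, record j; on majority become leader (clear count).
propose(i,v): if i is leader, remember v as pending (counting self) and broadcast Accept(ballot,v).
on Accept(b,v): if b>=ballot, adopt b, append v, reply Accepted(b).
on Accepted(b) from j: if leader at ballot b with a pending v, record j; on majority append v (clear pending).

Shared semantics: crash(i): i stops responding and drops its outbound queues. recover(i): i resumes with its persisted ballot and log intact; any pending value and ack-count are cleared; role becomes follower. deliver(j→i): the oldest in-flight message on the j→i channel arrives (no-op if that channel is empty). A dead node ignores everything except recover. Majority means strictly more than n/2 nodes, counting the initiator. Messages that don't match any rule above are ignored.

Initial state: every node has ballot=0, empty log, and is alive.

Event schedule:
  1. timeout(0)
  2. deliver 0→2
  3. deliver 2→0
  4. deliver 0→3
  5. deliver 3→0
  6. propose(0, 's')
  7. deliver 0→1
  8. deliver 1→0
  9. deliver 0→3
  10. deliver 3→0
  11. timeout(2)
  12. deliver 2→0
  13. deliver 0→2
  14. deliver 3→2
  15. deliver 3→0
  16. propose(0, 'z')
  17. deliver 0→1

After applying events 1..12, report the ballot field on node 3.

4

step 1 timeout(0): 0={cand,b=4,log=-}
step 2 deliver 0→2: 2={foll,b=4,log=-}
step 3 deliver 2→0: —
step 4 deliver 0→3: 3={foll,b=4,log=-}
step 5 deliver 3→0: 0={lead,b=4,log=-}
step 6 propose(0,'s'): —
step 7 deliver 0→1: 1={foll,b=4,log=-}
step 8 deliver 1→0: —
step 9 deliver 0→3: 3={foll,b=4,log=s}
step 10 deliver 3→0: —
step 11 timeout(2): 2={cand,b=10,log=-}
step 12 deliver 2→0: 0={foll,b=10,log=-}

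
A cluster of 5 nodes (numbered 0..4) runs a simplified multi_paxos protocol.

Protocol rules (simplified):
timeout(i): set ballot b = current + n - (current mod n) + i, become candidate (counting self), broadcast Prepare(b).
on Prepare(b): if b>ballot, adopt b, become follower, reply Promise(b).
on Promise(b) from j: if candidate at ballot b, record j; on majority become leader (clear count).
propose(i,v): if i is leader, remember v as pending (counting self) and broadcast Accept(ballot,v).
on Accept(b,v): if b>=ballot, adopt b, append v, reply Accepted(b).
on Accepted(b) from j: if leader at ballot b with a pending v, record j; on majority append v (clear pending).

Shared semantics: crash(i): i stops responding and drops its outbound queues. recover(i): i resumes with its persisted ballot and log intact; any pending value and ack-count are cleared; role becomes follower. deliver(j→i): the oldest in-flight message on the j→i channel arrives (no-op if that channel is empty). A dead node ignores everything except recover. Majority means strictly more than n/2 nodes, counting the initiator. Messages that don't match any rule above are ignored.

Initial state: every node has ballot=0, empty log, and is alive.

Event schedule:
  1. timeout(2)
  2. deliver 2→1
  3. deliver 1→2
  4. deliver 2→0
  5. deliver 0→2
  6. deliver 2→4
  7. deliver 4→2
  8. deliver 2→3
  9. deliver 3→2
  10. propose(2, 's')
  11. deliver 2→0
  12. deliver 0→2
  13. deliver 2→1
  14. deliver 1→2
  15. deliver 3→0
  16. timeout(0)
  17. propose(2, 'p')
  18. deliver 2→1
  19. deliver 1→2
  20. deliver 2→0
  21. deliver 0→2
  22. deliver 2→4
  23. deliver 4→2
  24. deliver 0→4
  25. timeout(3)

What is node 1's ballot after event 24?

7

step 1 timeout(2): 2={cand,b=7,log=-}
step 2 deliver 2→1: 1={foll,b=7,log=-}
step 3 deliver 1→2: —
step 4 deliver 2→0: 0={foll,b=7,log=-}
step 5 deliver 0→2: 2={lead,b=7,log=-}
step 6 deliver 2→4: 4={foll,b=7,log=-}
step 7 deliver 4→2: —
step 8 deliver 2→3: 3={foll,b=7,log=-}
step 9 deliver 3→2: —
step 10 propose(2,'s'): —
step 11 deliver 2→0: 0={foll,b=7,log=s}
step 12 deliver 0→2: —
step 13 deliver 2→1: 1={foll,b=7,log=s}
step 14 deliver 1→2: 2={lead,b=7,log=s}
step 15 deliver 3→0: —
step 16 timeout(0): 0={cand,b=10,log=s}
step 17 propose(2,'p'): —
step 18 deliver 2→1: 1={foll,b=7,log=s,p}
step 19 deliver 1→2: —
step 20 deliver 2→0: —
step 21 deliver 0→2: 2={foll,b=10,log=s}
step 22 deliver 2→4: 4={foll,b=7,log=s}
step 23 deliver 4→2: —
step 24 deliver 0→4: 4={foll,b=10,log=s}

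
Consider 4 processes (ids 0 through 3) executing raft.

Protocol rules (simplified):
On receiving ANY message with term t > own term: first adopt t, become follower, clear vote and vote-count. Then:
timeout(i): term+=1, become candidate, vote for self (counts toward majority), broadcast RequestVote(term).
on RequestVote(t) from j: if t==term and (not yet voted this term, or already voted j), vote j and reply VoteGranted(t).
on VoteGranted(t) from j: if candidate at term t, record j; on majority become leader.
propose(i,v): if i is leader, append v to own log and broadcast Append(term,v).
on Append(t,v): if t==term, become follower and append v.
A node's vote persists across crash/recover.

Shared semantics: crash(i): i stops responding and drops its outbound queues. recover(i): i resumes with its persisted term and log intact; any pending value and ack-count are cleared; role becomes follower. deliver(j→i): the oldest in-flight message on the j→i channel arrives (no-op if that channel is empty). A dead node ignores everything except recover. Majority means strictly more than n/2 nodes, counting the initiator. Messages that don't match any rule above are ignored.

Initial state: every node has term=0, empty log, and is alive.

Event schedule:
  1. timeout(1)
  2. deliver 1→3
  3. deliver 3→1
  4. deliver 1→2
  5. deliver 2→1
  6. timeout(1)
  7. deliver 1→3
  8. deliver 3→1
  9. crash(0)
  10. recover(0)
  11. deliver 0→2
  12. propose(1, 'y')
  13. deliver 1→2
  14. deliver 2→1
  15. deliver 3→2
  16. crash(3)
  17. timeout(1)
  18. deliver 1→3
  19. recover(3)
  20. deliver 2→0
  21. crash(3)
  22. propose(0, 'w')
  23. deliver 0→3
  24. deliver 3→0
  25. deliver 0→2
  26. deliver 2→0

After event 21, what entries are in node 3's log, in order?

empty

1. timeout(1):  <1:cand t1 ->
2. deliver 1→3:  <3:foll t1 ->
3. deliver 3→1:  nop
4. deliver 1→2:  <2:foll t1 ->
5. deliver 2→1:  <1:lead t1 ->
6. timeout(1):  <1:cand t2 ->
7. deliver 1→3:  <3:foll t2 ->
8. deliver 3→1:  nop
9. crash(0):  <0:✗foll t0 ->
10. recover(0):  <0:foll t0 ->
11. deliver 0→2:  nop
12. propose(1,'y'):  nop
13. deliver 1→2:  <2:foll t2 ->
14. deliver 2→1:  <1:lead t2 ->
15. deliver 3→2:  nop
16. crash(3):  <3:✗foll t2 ->
17. timeout(1):  <1:cand t3 ->
18. deliver 1→3:  nop
19. recover(3):  <3:foll t2 ->
20. deliver 2→0:  nop
21. crash(3):  <3:✗foll t2 ->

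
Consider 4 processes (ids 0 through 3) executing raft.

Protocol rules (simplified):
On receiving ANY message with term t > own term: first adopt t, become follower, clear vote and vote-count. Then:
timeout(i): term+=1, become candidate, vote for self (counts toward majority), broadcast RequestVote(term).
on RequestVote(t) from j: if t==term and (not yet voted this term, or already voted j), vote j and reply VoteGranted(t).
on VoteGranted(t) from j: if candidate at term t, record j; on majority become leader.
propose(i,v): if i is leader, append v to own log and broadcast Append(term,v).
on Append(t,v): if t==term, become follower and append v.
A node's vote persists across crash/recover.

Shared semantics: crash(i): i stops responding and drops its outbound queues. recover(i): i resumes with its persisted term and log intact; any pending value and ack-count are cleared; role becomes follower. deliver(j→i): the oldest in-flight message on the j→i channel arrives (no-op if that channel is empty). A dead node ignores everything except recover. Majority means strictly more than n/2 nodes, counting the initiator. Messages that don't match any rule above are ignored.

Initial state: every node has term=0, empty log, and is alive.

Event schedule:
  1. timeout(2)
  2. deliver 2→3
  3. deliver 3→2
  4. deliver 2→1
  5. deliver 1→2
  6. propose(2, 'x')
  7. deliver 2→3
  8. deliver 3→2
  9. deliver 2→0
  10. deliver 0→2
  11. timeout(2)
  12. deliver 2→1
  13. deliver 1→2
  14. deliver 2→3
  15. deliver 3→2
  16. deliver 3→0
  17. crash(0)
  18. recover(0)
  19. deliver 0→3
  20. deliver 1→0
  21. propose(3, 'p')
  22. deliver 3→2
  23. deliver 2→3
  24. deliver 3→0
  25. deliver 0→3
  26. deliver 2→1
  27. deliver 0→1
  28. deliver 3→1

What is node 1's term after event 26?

after 1 — timeout(2): n2:cand/t1/[-]
after 2 — deliver 2→3: n3:foll/t1/[-]
after 3 — deliver 3→2: ·
after 4 — deliver 2→1: n1:foll/t1/[-]
after 5 — deliver 1→2: n2:lead/t1/[-]
after 6 — propose(2,'x'): n2:lead/t1/[x]
after 7 — deliver 2→3: n3:foll/t1/[x]
after 8 — deliver 3→2: ·
after 9 — deliver 2→0: n0:foll/t1/[-]
after 10 — deliver 0→2: ·
after 11 — timeout(2): n2:cand/t2/[x]
after 12 — deliver 2→1: n1:foll/t1/[x]
after 13 — deliver 1→2: ·
after 14 — deliver 2→3: n3:foll/t2/[x]
after 15 — deliver 3→2: ·
after 16 — deliver 3→0: ·
after 17 — crash(0): n0:✗foll/t1/[-]
after 18 — recover(0): n0:foll/t1/[-]
after 19 — deliver 0→3: ·
after 20 — deliver 1→0: ·
after 21 — propose(3,'p'): ·
after 22 — deliver 3→2: ·
after 23 — deliver 2→3: ·
after 24 — deliver 3→0: ·
after 25 — deliver 0→3: ·
after 26 — deliver 2→1: n1:foll/t2/[x]

2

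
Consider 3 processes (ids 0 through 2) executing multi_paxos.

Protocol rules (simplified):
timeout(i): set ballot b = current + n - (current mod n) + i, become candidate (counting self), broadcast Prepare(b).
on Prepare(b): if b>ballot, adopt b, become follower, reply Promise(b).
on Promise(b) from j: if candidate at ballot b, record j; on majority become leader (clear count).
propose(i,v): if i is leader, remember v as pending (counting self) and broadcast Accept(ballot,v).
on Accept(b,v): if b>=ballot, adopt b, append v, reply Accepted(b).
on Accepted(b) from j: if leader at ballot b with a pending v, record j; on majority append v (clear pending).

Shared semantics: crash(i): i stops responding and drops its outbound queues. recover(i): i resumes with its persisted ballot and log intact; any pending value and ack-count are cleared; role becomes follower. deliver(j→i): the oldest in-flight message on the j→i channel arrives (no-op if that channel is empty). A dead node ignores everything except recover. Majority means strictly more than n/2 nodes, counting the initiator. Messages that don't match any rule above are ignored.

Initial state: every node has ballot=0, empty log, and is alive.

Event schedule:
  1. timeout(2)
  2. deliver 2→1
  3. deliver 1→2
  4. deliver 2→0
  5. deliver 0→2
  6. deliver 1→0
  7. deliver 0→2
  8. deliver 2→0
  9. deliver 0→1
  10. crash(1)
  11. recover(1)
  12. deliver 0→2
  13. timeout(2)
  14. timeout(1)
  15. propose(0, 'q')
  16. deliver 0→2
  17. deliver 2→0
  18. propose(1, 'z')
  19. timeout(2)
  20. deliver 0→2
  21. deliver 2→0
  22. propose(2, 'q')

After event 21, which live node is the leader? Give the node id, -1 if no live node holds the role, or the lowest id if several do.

step 1 timeout(2): 2={cand,b=5,log=-}
step 2 deliver 2→1: 1={foll,b=5,log=-}
step 3 deliver 1→2: 2={lead,b=5,log=-}
step 4 deliver 2→0: 0={foll,b=5,log=-}
step 5 deliver 0→2: —
step 6 deliver 1→0: —
step 7 deliver 0→2: —
step 8 deliver 2→0: —
step 9 deliver 0→1: —
step 10 crash(1): 1={✗foll,b=5,log=-}
step 11 recover(1): 1={foll,b=5,log=-}
step 12 deliver 0→2: —
step 13 timeout(2): 2={cand,b=8,log=-}
step 14 timeout(1): 1={cand,b=7,log=-}
step 15 propose(0,'q'): —
step 16 deliver 0→2: —
step 17 deliver 2→0: 0={foll,b=8,log=-}
step 18 propose(1,'z'): —
step 19 timeout(2): 2={cand,b=11,log=-}
step 20 deliver 0→2: —
step 21 deliver 2→0: 0={foll,b=11,log=-}

-1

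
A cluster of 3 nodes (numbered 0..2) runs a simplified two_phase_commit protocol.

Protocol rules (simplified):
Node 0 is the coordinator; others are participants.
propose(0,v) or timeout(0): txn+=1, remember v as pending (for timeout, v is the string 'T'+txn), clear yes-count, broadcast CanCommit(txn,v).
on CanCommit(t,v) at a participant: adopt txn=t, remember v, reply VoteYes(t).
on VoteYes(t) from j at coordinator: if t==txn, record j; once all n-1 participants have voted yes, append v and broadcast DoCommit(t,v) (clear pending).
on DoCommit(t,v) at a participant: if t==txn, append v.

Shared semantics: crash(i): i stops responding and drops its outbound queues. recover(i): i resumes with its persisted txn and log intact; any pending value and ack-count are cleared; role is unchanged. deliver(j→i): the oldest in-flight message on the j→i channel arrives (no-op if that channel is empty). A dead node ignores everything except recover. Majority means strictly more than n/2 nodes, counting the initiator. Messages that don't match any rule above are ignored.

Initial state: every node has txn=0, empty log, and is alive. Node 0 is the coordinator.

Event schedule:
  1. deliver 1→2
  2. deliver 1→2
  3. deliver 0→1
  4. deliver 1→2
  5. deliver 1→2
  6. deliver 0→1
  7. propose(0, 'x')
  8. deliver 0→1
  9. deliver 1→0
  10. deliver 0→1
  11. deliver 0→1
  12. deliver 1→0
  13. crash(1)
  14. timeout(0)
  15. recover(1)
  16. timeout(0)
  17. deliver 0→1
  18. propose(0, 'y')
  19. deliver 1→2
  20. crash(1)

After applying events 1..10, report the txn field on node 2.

[1] deliver 1→2 → ∅
[2] deliver 1→2 → ∅
[3] deliver 0→1 → ∅
[4] deliver 1→2 → ∅
[5] deliver 1→2 → ∅
[6] deliver 0→1 → ∅
[7] propose(0,'x') → N0(coor t1 [-])
[8] deliver 0→1 → N1(part t1 [-])
[9] deliver 1→0 → ∅
[10] deliver 0→1 → ∅

0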